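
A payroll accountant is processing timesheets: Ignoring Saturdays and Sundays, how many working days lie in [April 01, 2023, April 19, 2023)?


Start: 2023-04-01 (Saturday)
End (exclusive): 2023-04-19 (Wednesday)
Total calendar days: 18
Full weeks: 18 // 7 = 2 -> 10 weekdays
Remaining 4 days starting on Saturday:
  Sat(-), Sun(-), Mon(w), Tue(w) -> 2 weekdays
Total business days: 10 + 2 = 12

12


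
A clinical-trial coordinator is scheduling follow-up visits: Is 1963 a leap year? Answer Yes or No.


Year: 1963
Divisible by 4? 1963 / 4 = 490.75 -> No
Not divisible by 4, so NOT a leap year

No


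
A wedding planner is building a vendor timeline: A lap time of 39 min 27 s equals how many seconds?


Minutes: 39
Seconds: 27
Convert minutes to seconds: 39 x 60 = 2340
Add remaining seconds: 2340 + 27 = 2367

2367


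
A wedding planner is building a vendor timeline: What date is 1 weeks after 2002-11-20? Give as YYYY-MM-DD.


Start: 2002-11-20
Weeks to add: 1
Convert to days: 1 x 7 = 7 days
Add 7 days to 2002-11-20
Result: 2002-11-27

2002-11-27


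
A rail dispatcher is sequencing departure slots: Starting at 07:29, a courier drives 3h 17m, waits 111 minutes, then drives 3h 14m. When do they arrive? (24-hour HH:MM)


Depart: 07:29
Leg 1: +197 min -> 10:46
Layover: +111 min -> 12:37
Leg 2: +194 min -> 15:51
Total travel: 502 minutes = 8h 22m
Arrival: 15:51

15:51


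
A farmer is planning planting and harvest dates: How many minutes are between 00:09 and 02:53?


Start time: 00:09 = 9 minutes from midnight
End time: 02:53 = 173 minutes from midnight
Difference: 173 - 9 = 164 minutes
That is 2 hours and 44 minutes

164


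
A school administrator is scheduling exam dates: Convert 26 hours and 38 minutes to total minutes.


Hours: 26
Minutes: 38
Convert hours to minutes: 26 x 60 = 1560
Add remaining minutes: 1560 + 38 = 1598

1598


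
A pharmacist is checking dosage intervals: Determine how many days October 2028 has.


Month: October
Year: 2028
October is a 31-day month
Total: 31 days

31


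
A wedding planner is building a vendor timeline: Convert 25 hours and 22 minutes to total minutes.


Hours: 25
Extra minutes: 22
Minutes per hour: 60
Hours to minutes: 25 x 60 = 1500
Total: 1500 + 22 = 1522

1522


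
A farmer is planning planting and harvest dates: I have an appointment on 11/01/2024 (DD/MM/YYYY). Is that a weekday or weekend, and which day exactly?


Date: 2024-01-11
January 1, 2024 is a Monday
Day of year: 11
Offset from Jan 1: 10 days
10 mod 7 = 3
Result: Thursday

Thursday


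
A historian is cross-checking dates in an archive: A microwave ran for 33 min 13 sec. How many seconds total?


Minutes: 33
Extra seconds: 13
Seconds per minute: 60
Minutes to seconds: 33 x 60 = 1980
Total: 1980 + 13 = 1993

1993


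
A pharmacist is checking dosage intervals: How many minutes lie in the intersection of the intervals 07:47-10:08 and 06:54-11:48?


Interval A: [467, 608] minutes from midnight
Interval B: [414, 708] minutes from midnight
Overlap start = max(467, 414) = 467
Overlap end = min(608, 708) = 608
Overlap = 608 - 467 = 141 minutes

141


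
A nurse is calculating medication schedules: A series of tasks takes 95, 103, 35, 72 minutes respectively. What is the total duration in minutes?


Durations: 95, 103, 35, 72
Running sum: 95
+ 103 = 198
+ 35 = 233
+ 72 = 305
Total duration: 305 minutes
That is 5 hours and 5 minutes

305


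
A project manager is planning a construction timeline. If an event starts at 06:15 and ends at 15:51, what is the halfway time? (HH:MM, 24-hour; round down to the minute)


Start time: 06:15 = 375 minutes from midnight
End time: 15:51 = 951 minutes from midnight
Sum: 375 + 951 = 1326
Midpoint: 1326 / 2 = 663 minutes
Convert: 663 / 60 = 11 hours, 3 minutes
Result: 11:03

11:03


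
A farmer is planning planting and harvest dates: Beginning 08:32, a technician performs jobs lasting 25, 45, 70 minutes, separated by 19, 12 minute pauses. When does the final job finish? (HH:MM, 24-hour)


Start: 08:32 = 512 min from midnight
  after task 1 (25 min): 08:57
  after break (19 min): 09:16
  after task 2 (45 min): 10:01
  after break (12 min): 10:13
  after task 3 (70 min): 11:23
Total elapsed: 171 minutes
End time: 11:23

11:23


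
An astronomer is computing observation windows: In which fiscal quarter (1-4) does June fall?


Month: June (month 6)
Q1: January-March (months 1-3)
Q2: April-June (months 4-6)
Q3: July-September (months 7-9)
Q4: October-December (months 10-12)
Month 6 falls in Q2

2


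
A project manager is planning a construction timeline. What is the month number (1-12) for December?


Calendar month order:
11. November
12. December <--
December is month number 12

12


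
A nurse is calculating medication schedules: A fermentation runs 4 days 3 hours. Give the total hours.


Days: 4
Extra hours: 3
Hours per day: 24
Days to hours: 4 x 24 = 96
Total: 96 + 3 = 99

99


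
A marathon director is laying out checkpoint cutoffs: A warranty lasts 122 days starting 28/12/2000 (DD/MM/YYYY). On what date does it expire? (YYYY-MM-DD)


Start: 2000-12-28
Adding 122 days
Days remaining in December: 3
After December: 119 days still to add
January 2001: 31 days, 88 remaining
February 2001: 28 days, 60 remaining
March 2001: 31 days, 29 remaining
April 2001 has 30 days, need 29
Result: 2001-04-29

2001-04-29


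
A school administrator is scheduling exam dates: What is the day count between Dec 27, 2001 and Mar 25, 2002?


Start date: 2001-12-27
End date: 2002-03-25
Dec 2001: +5 days
Jan 2002: +31 days
Feb 2002: +28 days
Mar 2002: +24 days
Total: 88 days

88


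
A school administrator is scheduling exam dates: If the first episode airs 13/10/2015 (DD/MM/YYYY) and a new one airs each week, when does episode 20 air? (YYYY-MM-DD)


First occurrence: 2015-10-13 (occurrence 1)
Each occurrence is 7 days after the previous.
Occurrence 20 is 19 weeks after the first.
19 weeks = 133 days
2015-10-13 + 133 days = 2016-02-23

2016-02-23


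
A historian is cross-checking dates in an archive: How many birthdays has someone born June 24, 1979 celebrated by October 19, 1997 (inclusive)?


Birth: 1979-06-24
Reference: 1997-10-19
Year difference: 1997 - 1979 = 18
Has birthday (06-24) occurred by 10-19? Yes
Age in full years: 18

18


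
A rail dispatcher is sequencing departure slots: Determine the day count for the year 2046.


Year: 2046
Check leap year rules:
Divisible by 4? No
2046 is not a leap year
Days: 365

365


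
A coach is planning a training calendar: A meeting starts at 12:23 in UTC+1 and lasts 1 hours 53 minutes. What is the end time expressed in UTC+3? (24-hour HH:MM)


Start: 12:23 in UTC+1
Step 1 - add duration:
  minutes: 23 + 53 = 76 (carry 1h)
  hours: 12 + 1 + 1 = 14
  end in UTC+1: 14:16
Step 2 - convert UTC+1 -> UTC+3:
  offset difference: 3 - (1) = 2 hours
  14 + (2) = 16 -> mod 24 = 16
Result: 16:16 in UTC+3

16:16


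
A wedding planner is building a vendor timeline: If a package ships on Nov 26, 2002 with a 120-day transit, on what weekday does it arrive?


Start: 2002-11-26 (Tuesday)
Step 1 - find target date: add 120 days
  2002-11-26 + 120 days = 2003-03-26
Step 2 - day of week:
  120 mod 7 = 1
  Tuesday + 1 days -> Wednesday
Result: Wednesday (2003-03-26)

Wednesday


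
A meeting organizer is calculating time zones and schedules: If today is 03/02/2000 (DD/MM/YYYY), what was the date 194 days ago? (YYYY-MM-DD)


Start: 2000-02-03
Subtracting 194 days
Days already passed in February: 3
After going back through February: 191 more days to subtract
January 2000: 31 days, 160 remaining
December 1999: 31 days, 129 remaining
November 1999: 30 days, 99 remaining
October 1999: 31 days, 68 remaining
Result: 1999-07-24

1999-07-24


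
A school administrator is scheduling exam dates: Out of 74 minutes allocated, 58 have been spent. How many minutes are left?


Total budget: 74 minutes
Time used: 58 minutes
Remaining: 74 - 58 = 16 minutes
Percent used: 78.4%
Percent remaining: 21.6%

16


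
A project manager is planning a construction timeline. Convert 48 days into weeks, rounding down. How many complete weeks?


Total days: 48
Days per week: 7
Division: 48 / 7 = 6 remainder 6
Complete weeks: 6
Remaining days: 6

6


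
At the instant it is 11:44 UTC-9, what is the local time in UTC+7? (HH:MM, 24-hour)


Local time: 11:44 at UTC-9 (offset -9h)
Target zone: UTC+7 (offset 7h)
Difference: 7 - (-9) = 16 hours
Calculation: 11 + (16) = 27
Wraparound: (27) mod 24 = 3
Result: 03:44

03:44


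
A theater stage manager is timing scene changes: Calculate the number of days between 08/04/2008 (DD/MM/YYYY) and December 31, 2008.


Start: April 08, 2008
End: December 31, 2008
Days left in April: 22
May: 31
June: 30
July: 31
August: 31
... plus remaining months
Sum of remaining months: 245
Total: 22 + 245 = 267

267


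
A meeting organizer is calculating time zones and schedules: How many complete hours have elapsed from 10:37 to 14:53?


Start: 10:37
End: 14:53
Hour difference: 14 - 10 = 4 hours
Minute difference: 53 - 37 = 16 minutes
Total minutes: 256
Complete hours: 256 / 60 = 4 (remainder 16)

4


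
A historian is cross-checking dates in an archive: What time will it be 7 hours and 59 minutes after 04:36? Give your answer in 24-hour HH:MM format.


Start time: 04:36
Adding: 7 hours 59 minutes
Minutes: 36 + 59 = 95
Minute overflow: 95 >= 60, so carry 1 hour, minutes = 35
Hours: 4 + 7 + 1 = 12
Result: 12:35

12:35


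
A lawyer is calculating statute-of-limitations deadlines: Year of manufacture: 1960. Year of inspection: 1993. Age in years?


Birth year: 1960
Current year: 1993
Age = current year - birth year
Age = 1993 - 1960 = 33

33


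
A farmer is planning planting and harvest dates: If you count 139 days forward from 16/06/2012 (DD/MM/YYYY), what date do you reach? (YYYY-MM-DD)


Start: 2012-06-16
Adding 139 days
Days remaining in June: 14
After June: 125 days still to add
July 2012: 31 days, 94 remaining
August 2012: 31 days, 63 remaining
September 2012: 30 days, 33 remaining
October 2012: 31 days, 2 remaining
Result: 2012-11-02

2012-11-02


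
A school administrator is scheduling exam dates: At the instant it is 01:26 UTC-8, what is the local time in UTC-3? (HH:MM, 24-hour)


Local time: 01:26 at UTC-8 (offset -8h)
Target zone: UTC-3 (offset -3h)
Difference: -3 - (-8) = 5 hours
Calculation: 1 + (5) = 6
Result: 06:26

06:26


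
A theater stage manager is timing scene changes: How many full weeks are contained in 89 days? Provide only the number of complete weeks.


Total days: 89
Days per week: 7
Division: 89 / 7 = 12 remainder 5
Complete weeks: 12
Remaining days: 5

12


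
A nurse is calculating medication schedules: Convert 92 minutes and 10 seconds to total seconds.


Minutes: 92
Extra seconds: 10
Seconds per minute: 60
Minutes to seconds: 92 x 60 = 5520
Total: 5520 + 10 = 5530

5530


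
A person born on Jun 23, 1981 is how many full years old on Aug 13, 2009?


Birth: 1981-06-23
Reference: 2009-08-13
Year difference: 2009 - 1981 = 28
Has birthday (06-23) occurred by 08-13? Yes
Age in full years: 28

28


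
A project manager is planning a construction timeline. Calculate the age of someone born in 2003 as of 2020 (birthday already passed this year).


Birth year: 2003
Current year: 2020
Age = current year - birth year
Age = 2020 - 2003 = 17

17


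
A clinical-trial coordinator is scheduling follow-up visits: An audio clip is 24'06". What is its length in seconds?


Minutes: 24
Seconds: 6
Convert minutes to seconds: 24 x 60 = 1440
Add remaining seconds: 1440 + 6 = 1446

1446


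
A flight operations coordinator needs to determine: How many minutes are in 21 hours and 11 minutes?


Hours: 21
Minutes: 11
Convert hours to minutes: 21 x 60 = 1260
Add remaining minutes: 1260 + 11 = 1271

1271


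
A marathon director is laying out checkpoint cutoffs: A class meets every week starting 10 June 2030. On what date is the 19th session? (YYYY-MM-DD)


First occurrence: 2030-06-10 (occurrence 1)
Each occurrence is 7 days after the previous.
Occurrence 19 is 18 weeks after the first.
18 weeks = 126 days
2030-06-10 + 126 days = 2030-10-14

2030-10-14


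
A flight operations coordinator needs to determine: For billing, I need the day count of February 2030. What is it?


Month: February
Year: 2030
2030 is not a leap year
February has 28 days
Total: 28 days

28


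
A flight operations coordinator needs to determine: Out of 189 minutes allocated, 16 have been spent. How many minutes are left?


Total budget: 189 minutes
Time used: 16 minutes
Remaining: 189 - 16 = 173 minutes
Percent used: 8.5%
Percent remaining: 91.5%

173


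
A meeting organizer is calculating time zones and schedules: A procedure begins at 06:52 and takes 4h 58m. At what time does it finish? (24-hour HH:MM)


Start time: 06:52
Adding: 4 hours 58 minutes
Minutes: 52 + 58 = 110
Minute overflow: 110 >= 60, so carry 1 hour, minutes = 50
Hours: 6 + 4 + 1 = 11
Result: 11:50

11:50


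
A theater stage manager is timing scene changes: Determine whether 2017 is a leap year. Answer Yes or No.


Year: 2017
Divisible by 4? 2017 / 4 = 504.25 -> No
Not divisible by 4, so NOT a leap year

No


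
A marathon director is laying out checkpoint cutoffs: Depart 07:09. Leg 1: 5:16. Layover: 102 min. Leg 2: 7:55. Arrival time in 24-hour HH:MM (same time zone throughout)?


Depart: 07:09
Leg 1: +316 min -> 12:25
Layover: +102 min -> 14:07
Leg 2: +475 min -> 22:02
Total travel: 893 minutes = 14h 53m
Arrival: 22:02

22:02


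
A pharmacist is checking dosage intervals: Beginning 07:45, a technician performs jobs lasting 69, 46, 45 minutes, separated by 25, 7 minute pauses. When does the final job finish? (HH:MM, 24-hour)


Start: 07:45 = 465 min from midnight
  after task 1 (69 min): 08:54
  after break (25 min): 09:19
  after task 2 (46 min): 10:05
  after break (7 min): 10:12
  after task 3 (45 min): 10:57
Total elapsed: 192 minutes
End time: 10:57

10:57


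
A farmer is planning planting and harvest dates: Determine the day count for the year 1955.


Year: 1955
Check leap year rules:
Divisible by 4? No
1955 is not a leap year
Days: 365

365


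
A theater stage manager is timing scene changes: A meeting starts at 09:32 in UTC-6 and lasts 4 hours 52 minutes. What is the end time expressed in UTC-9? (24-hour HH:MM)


Start: 09:32 in UTC-6
Step 1 - add duration:
  minutes: 32 + 52 = 84 (carry 1h)
  hours: 9 + 4 + 1 = 14
  end in UTC-6: 14:24
Step 2 - convert UTC-6 -> UTC-9:
  offset difference: -9 - (-6) = -3 hours
  14 + (-3) = 11 -> mod 24 = 11
Result: 11:24 in UTC-9

11:24


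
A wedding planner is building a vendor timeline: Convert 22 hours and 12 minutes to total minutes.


Hours: 22
Extra minutes: 12
Minutes per hour: 60
Hours to minutes: 22 x 60 = 1320
Total: 1320 + 12 = 1332

1332


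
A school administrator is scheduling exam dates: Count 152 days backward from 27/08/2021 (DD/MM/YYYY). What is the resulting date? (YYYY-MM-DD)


Start: 2021-08-27
Subtracting 152 days
Days already passed in August: 27
After going back through August: 125 more days to subtract
July 2021: 31 days, 94 remaining
June 2021: 30 days, 64 remaining
May 2021: 31 days, 33 remaining
April 2021: 30 days, 3 remaining
Result: 2021-03-28

2021-03-28


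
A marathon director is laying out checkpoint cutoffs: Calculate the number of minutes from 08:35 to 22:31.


Start time: 08:35 = 515 minutes from midnight
End time: 22:31 = 1351 minutes from midnight
Difference: 1351 - 515 = 836 minutes
That is 13 hours and 56 minutes

836


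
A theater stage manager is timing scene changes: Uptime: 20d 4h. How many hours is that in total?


Days: 20
Extra hours: 4
Hours per day: 24
Days to hours: 20 x 24 = 480
Total: 480 + 4 = 484

484


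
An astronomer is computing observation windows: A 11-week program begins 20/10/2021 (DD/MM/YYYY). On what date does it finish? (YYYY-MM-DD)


Start: 2021-10-20
Weeks to add: 11
Convert to days: 11 x 7 = 77 days
Add 77 days to 2021-10-20
Result: 2022-01-05

2022-01-05


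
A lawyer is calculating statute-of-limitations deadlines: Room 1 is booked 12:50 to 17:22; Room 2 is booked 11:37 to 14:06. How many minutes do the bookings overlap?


Interval A: [770, 1042] minutes from midnight
Interval B: [697, 846] minutes from midnight
Overlap start = max(770, 697) = 770
Overlap end = min(1042, 846) = 846
Overlap = 846 - 770 = 76 minutes

76


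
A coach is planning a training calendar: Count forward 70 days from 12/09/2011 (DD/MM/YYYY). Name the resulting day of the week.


Start: 2011-09-12 (Monday)
Step 1 - find target date: add 70 days
  2011-09-12 + 70 days = 2011-11-21
Step 2 - day of week:
  70 mod 7 = 0
  Monday + 0 days -> Monday
Result: Monday (2011-11-21)

Monday


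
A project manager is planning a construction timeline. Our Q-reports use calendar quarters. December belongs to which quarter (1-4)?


Month: December (month 12)
Q1: January-March (months 1-3)
Q2: April-June (months 4-6)
Q3: July-September (months 7-9)
Q4: October-December (months 10-12)
Month 12 falls in Q4

4


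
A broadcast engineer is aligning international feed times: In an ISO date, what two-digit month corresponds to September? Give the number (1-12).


Calendar month order:
8. August
9. September <--
10. October
September is month number 9

9


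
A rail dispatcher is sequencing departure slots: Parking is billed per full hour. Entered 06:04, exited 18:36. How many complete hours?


Start: 06:04
End: 18:36
Hour difference: 18 - 6 = 12 hours
Minute difference: 36 - 4 = 32 minutes
Total minutes: 752
Complete hours: 752 / 60 = 12 (remainder 32)

12


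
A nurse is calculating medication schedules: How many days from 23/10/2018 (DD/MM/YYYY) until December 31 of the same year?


Start: October 23, 2018
End: December 31, 2018
Days left in October: 8
November: 30
December: 31
Sum of remaining months: 61
Total: 8 + 61 = 69

69


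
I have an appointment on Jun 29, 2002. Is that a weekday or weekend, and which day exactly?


Date: 2002-06-29
January 1, 2002 is a Tuesday
Day of year: 180
Offset from Jan 1: 179 days
179 mod 7 = 4
Result: Saturday

Saturday


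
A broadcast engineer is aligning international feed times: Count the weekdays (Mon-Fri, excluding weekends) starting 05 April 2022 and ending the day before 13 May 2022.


Start: 2022-04-05 (Tuesday)
End (exclusive): 2022-05-13 (Friday)
Total calendar days: 38
Full weeks: 38 // 7 = 5 -> 25 weekdays
Remaining 3 days starting on Tuesday:
  Tue(w), Wed(w), Thu(w) -> 3 weekdays
Total business days: 25 + 3 = 28

28


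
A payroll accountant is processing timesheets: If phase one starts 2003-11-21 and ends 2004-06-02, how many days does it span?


Start date: 2003-11-21
End date: 2004-06-02
Nov 2003: +10 days
Dec 2003: +31 days
Jan 2004: +31 days
... (5 more months)
Total: 194 days

194


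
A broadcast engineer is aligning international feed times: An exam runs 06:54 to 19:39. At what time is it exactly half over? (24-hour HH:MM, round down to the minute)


Start time: 06:54 = 414 minutes from midnight
End time: 19:39 = 1179 minutes from midnight
Sum: 414 + 1179 = 1593
Midpoint: 1593 / 2 = 796 minutes
Convert: 796 / 60 = 13 hours, 16 minutes
Result: 13:16

13:16


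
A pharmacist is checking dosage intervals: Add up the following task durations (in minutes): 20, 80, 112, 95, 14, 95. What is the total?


Durations: 20, 80, 112, 95, 14, 95
Running sum: 20
+ 80 = 100
+ 112 = 212
+ 95 = 307
+ 14 = 321
+ 95 = 416
Total duration: 416 minutes
That is 6 hours and 56 minutes

416


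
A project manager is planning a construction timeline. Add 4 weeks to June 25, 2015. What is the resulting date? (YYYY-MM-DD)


Start: 2015-06-25
Weeks to add: 4
Convert to days: 4 x 7 = 28 days
Add 28 days to 2015-06-25
Result: 2015-07-23

2015-07-23


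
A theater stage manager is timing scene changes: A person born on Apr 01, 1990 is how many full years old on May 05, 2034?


Birth: 1990-04-01
Reference: 2034-05-05
Year difference: 2034 - 1990 = 44
Has birthday (04-01) occurred by 05-05? Yes
Age in full years: 44

44


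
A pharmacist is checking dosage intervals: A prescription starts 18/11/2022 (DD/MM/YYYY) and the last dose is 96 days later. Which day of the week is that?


Start: 2022-11-18 (Friday)
Step 1 - find target date: add 96 days
  2022-11-18 + 96 days = 2023-02-22
Step 2 - day of week:
  96 mod 7 = 5
  Friday + 5 days -> Wednesday
Result: Wednesday (2023-02-22)

Wednesday


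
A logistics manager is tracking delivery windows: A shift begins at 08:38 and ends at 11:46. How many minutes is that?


Start time: 08:38 = 518 minutes from midnight
End time: 11:46 = 706 minutes from midnight
Difference: 706 - 518 = 188 minutes
That is 3 hours and 8 minutes

188


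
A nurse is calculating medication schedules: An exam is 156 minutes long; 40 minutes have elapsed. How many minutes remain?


Total budget: 156 minutes
Time used: 40 minutes
Remaining: 156 - 40 = 116 minutes
Percent used: 25.6%
Percent remaining: 74.4%

116


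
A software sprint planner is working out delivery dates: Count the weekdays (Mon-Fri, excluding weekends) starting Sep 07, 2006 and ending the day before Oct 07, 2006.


Start: 2006-09-07 (Thursday)
End (exclusive): 2006-10-07 (Saturday)
Total calendar days: 30
Full weeks: 30 // 7 = 4 -> 20 weekdays
Remaining 2 days starting on Thursday:
  Thu(w), Fri(w) -> 2 weekdays
Total business days: 20 + 2 = 22

22


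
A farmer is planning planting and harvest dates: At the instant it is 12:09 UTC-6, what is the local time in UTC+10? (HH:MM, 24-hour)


Local time: 12:09 at UTC-6 (offset -6h)
Target zone: UTC+10 (offset 10h)
Difference: 10 - (-6) = 16 hours
Calculation: 12 + (16) = 28
Wraparound: (28) mod 24 = 4
Result: 04:09

04:09


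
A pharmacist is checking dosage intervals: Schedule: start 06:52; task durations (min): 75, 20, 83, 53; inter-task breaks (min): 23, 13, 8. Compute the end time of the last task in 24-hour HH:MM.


Start: 06:52 = 412 min from midnight
  after task 1 (75 min): 08:07
  after break (23 min): 08:30
  after task 2 (20 min): 08:50
  after break (13 min): 09:03
  after task 3 (83 min): 10:26
  after break (8 min): 10:34
  after task 4 (53 min): 11:27
Total elapsed: 275 minutes
End time: 11:27

11:27


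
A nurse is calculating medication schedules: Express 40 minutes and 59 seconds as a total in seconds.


Minutes: 40
Seconds: 59
Convert minutes to seconds: 40 x 60 = 2400
Add remaining seconds: 2400 + 59 = 2459

2459


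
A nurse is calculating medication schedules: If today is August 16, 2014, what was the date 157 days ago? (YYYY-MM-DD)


Start: 2014-08-16
Subtracting 157 days
Days already passed in August: 16
After going back through August: 141 more days to subtract
July 2014: 31 days, 110 remaining
June 2014: 30 days, 80 remaining
May 2014: 31 days, 49 remaining
April 2014: 30 days, 19 remaining
Result: 2014-03-12

2014-03-12


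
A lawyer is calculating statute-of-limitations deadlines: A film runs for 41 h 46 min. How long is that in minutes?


Hours: 41
Minutes: 46
Convert hours to minutes: 41 x 60 = 2460
Add remaining minutes: 2460 + 46 = 2506

2506


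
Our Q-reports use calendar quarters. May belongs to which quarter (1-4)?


Month: May (month 5)
Q1: January-March (months 1-3)
Q2: April-June (months 4-6)
Q3: July-September (months 7-9)
Q4: October-December (months 10-12)
Month 5 falls in Q2

2


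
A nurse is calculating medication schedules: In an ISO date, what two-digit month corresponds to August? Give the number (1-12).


Calendar month order:
7. July
8. August <--
9. September
August is month number 8

8


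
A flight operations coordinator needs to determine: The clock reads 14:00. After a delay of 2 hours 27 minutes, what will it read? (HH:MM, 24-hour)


Start time: 14:00
Adding: 2 hours 27 minutes
Minutes: 0 + 27 = 27
Hours: 14 + 2 + 0 = 16
Result: 16:27

16:27


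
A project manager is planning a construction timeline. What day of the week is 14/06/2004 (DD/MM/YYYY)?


Date: 2004-06-14
January 1, 2004 is a Thursday
Day of year: 166
Offset from Jan 1: 165 days
165 mod 7 = 4
Result: Monday

Monday


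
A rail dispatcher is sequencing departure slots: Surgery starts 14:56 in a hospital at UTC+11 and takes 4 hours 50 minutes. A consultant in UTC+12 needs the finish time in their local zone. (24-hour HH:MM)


Start: 14:56 in UTC+11
Step 1 - add duration:
  minutes: 56 + 50 = 106 (carry 1h)
  hours: 14 + 4 + 1 = 19
  end in UTC+11: 19:46
Step 2 - convert UTC+11 -> UTC+12:
  offset difference: 12 - (11) = 1 hours
  19 + (1) = 20 -> mod 24 = 20
Result: 20:46 in UTC+12

20:46


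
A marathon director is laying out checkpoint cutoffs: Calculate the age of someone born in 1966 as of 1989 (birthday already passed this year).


Birth year: 1966
Current year: 1989
Age = current year - birth year
Age = 1989 - 1966 = 23

23


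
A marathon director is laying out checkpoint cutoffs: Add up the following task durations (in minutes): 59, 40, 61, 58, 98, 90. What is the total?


Durations: 59, 40, 61, 58, 98, 90
Running sum: 59
+ 40 = 99
+ 61 = 160
+ 58 = 218
+ 98 = 316
+ 90 = 406
Total duration: 406 minutes
That is 6 hours and 46 minutes

406


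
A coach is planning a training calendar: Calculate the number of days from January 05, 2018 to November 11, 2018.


Start date: 2018-01-05
End date: 2018-11-11
Jan 2018: +27 days
Feb 2018: +28 days
Mar 2018: +31 days
... (8 more months)
Total: 310 days

310


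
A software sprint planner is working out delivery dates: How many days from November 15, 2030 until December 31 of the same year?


Start: November 15, 2030
End: December 31, 2030
Days left in November: 15
December: 31
Sum of remaining months: 31
Total: 15 + 31 = 46

46


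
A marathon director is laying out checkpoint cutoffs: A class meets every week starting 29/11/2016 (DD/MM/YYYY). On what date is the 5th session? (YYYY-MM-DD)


First occurrence: 2016-11-29 (occurrence 1)
Each occurrence is 7 days after the previous.
Occurrence 5 is 4 weeks after the first.
4 weeks = 28 days
2016-11-29 + 28 days = 2016-12-27

2016-12-27


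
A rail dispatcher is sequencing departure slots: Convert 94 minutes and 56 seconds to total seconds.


Minutes: 94
Extra seconds: 56
Seconds per minute: 60
Minutes to seconds: 94 x 60 = 5640
Total: 5640 + 56 = 5696

5696


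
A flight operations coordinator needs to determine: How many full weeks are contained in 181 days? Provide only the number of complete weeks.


Total days: 181
Days per week: 7
Division: 181 / 7 = 25 remainder 6
Complete weeks: 25
Remaining days: 6

25


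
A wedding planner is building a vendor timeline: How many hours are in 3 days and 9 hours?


Days: 3
Extra hours: 9
Hours per day: 24
Days to hours: 3 x 24 = 72
Total: 72 + 9 = 81

81


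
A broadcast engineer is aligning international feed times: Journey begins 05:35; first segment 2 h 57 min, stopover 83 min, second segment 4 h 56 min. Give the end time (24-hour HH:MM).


Depart: 05:35
Leg 1: +177 min -> 08:32
Layover: +83 min -> 09:55
Leg 2: +296 min -> 14:51
Total travel: 556 minutes = 9h 16m
Arrival: 14:51

14:51


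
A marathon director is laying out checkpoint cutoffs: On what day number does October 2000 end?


Month: October
Year: 2000
October is a 31-day month
Total: 31 days

31


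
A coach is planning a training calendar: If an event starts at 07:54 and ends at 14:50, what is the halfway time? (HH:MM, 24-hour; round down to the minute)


Start time: 07:54 = 474 minutes from midnight
End time: 14:50 = 890 minutes from midnight
Sum: 474 + 890 = 1364
Midpoint: 1364 / 2 = 682 minutes
Convert: 682 / 60 = 11 hours, 22 minutes
Result: 11:22

11:22


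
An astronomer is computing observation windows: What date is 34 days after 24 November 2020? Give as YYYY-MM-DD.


Start: 2020-11-24
Adding 34 days
Days remaining in November: 6
After November: 28 days still to add
December 2020 has 31 days, need 28
Result: 2020-12-28

2020-12-28


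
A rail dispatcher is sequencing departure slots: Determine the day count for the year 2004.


Year: 2004
Check leap year rules:
Divisible by 4? Yes
Divisible by 100? No
2004 is a leap year
Days: 366

366


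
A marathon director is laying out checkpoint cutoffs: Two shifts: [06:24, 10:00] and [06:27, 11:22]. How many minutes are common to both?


Interval A: [384, 600] minutes from midnight
Interval B: [387, 682] minutes from midnight
Overlap start = max(384, 387) = 387
Overlap end = min(600, 682) = 600
Overlap = 600 - 387 = 213 minutes

213


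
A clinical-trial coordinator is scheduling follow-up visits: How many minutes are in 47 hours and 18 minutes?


Hours: 47
Extra minutes: 18
Minutes per hour: 60
Hours to minutes: 47 x 60 = 2820
Total: 2820 + 18 = 2838

2838


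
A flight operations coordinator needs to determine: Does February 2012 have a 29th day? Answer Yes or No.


Year: 2012
Divisible by 4? 2012 / 4 = 503.0 -> Yes
Divisible by 100? 2012 / 100 = 20.12 -> No
Divisible by 4 but not 100, so it IS a leap year

Yes


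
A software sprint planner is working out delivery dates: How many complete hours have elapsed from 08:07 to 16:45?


Start: 08:07
End: 16:45
Hour difference: 16 - 8 = 8 hours
Minute difference: 45 - 7 = 38 minutes
Total minutes: 518
Complete hours: 518 / 60 = 8 (remainder 38)

8


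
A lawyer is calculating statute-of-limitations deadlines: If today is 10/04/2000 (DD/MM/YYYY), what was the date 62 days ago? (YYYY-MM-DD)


Start: 2000-04-10
Subtracting 62 days
Days already passed in April: 10
After going back through April: 52 more days to subtract
March 2000: 31 days, 21 remaining
February 2000 has 29 days, need 21
Result: 2000-02-08

2000-02-08


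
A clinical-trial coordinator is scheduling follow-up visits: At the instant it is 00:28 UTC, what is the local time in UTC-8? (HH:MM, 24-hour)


Local time: 00:28 at UTC (offset 0h)
Target zone: UTC-8 (offset -8h)
Difference: -8 - (0) = -8 hours
Calculation: 0 + (-8) = -8
Wraparound: (-8) mod 24 = 16
Result: 16:28

16:28


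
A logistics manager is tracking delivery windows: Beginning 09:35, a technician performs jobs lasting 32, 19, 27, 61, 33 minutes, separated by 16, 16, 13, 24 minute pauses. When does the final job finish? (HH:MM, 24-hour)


Start: 09:35 = 575 min from midnight
  after task 1 (32 min): 10:07
  after break (16 min): 10:23
  after task 2 (19 min): 10:42
  after break (16 min): 10:58
  after task 3 (27 min): 11:25
  after break (13 min): 11:38
  after task 4 (61 min): 12:39
  after break (24 min): 13:03
  after task 5 (33 min): 13:36
Total elapsed: 241 minutes
End time: 13:36

13:36


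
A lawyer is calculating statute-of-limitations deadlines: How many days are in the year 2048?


Year: 2048
Check leap year rules:
Divisible by 4? Yes
Divisible by 100? No
2048 is a leap year
Days: 366

366


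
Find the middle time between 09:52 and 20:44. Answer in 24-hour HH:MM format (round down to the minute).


Start time: 09:52 = 592 minutes from midnight
End time: 20:44 = 1244 minutes from midnight
Sum: 592 + 1244 = 1836
Midpoint: 1836 / 2 = 918 minutes
Convert: 918 / 60 = 15 hours, 18 minutes
Result: 15:18

15:18


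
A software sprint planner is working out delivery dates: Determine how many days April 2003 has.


Month: April
Year: 2003
April is a 30-day month
Total: 30 days

30


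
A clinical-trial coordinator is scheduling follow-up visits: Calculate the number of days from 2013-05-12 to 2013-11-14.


Start date: 2013-05-12
End date: 2013-11-14
May 2013: +20 days
Jun 2013: +30 days
Jul 2013: +31 days
... (4 more months)
Total: 186 days

186


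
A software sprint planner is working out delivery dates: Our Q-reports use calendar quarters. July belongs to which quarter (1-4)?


Month: July (month 7)
Q1: January-March (months 1-3)
Q2: April-June (months 4-6)
Q3: July-September (months 7-9)
Q4: October-December (months 10-12)
Month 7 falls in Q3

3


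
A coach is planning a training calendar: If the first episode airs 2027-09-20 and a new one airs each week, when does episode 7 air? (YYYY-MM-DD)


First occurrence: 2027-09-20 (occurrence 1)
Each occurrence is 7 days after the previous.
Occurrence 7 is 6 weeks after the first.
6 weeks = 42 days
2027-09-20 + 42 days = 2027-11-01

2027-11-01


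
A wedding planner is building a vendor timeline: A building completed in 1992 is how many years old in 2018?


Birth year: 1992
Current year: 2018
Age = current year - birth year
Age = 2018 - 1992 = 26

26


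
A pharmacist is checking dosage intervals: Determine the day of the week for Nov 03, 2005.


Date: 2005-11-03
January 1, 2005 is a Saturday
Day of year: 307
Offset from Jan 1: 306 days
306 mod 7 = 5
Result: Thursday

Thursday


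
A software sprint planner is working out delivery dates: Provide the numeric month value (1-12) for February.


Calendar month order:
1. January
2. February <--
3. March
February is month number 2

2


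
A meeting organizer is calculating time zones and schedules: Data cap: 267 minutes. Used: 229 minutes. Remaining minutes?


Total budget: 267 minutes
Time used: 229 minutes
Remaining: 267 - 229 = 38 minutes
Percent used: 85.8%
Percent remaining: 14.2%

38


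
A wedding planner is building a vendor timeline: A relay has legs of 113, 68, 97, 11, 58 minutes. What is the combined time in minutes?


Durations: 113, 68, 97, 11, 58
Running sum: 113
+ 68 = 181
+ 97 = 278
+ 11 = 289
+ 58 = 347
Total duration: 347 minutes
That is 5 hours and 47 minutes

347


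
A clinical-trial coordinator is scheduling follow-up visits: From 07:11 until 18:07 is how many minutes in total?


Start time: 07:11 = 431 minutes from midnight
End time: 18:07 = 1087 minutes from midnight
Difference: 1087 - 431 = 656 minutes
That is 10 hours and 56 minutes

656


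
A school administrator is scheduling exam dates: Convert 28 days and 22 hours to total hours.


Days: 28
Extra hours: 22
Hours per day: 24
Days to hours: 28 x 24 = 672
Total: 672 + 22 = 694

694


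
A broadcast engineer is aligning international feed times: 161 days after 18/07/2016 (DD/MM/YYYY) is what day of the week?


Start: 2016-07-18 (Monday)
Step 1 - find target date: add 161 days
  2016-07-18 + 161 days = 2016-12-26
Step 2 - day of week:
  161 mod 7 = 0
  Monday + 0 days -> Monday
Result: Monday (2016-12-26)

Monday


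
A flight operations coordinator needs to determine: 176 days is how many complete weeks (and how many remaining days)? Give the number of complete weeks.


Total days: 176
Days per week: 7
Division: 176 / 7 = 25 remainder 1
Complete weeks: 25
Remaining days: 1

25


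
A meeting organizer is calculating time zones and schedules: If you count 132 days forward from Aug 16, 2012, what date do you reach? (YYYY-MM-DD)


Start: 2012-08-16
Adding 132 days
Days remaining in August: 15
After August: 117 days still to add
September 2012: 30 days, 87 remaining
October 2012: 31 days, 56 remaining
November 2012: 30 days, 26 remaining
December 2012 has 31 days, need 26
Result: 2012-12-26

2012-12-26


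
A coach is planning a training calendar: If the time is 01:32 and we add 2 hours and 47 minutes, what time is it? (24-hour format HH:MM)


Start time: 01:32
Adding: 2 hours 47 minutes
Minutes: 32 + 47 = 79
Minute overflow: 79 >= 60, so carry 1 hour, minutes = 19
Hours: 1 + 2 + 1 = 4
Result: 04:19

04:19


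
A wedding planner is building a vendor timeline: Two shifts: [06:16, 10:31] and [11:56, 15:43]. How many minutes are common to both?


Interval A: [376, 631] minutes from midnight
Interval B: [716, 943] minutes from midnight
Overlap start = max(376, 716) = 716
Overlap end = min(631, 943) = 631
End <= start, so the intervals do not overlap: 0 minutes

0


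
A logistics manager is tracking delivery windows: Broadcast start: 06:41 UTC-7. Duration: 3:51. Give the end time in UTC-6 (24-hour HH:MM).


Start: 06:41 in UTC-7
Step 1 - add duration:
  minutes: 41 + 51 = 92 (carry 1h)
  hours: 6 + 3 + 1 = 10
  end in UTC-7: 10:32
Step 2 - convert UTC-7 -> UTC-6:
  offset difference: -6 - (-7) = 1 hours
  10 + (1) = 11 -> mod 24 = 11
Result: 11:32 in UTC-6

11:32


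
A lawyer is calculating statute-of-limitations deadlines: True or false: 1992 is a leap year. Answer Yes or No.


Year: 1992
Divisible by 4? 1992 / 4 = 498.0 -> Yes
Divisible by 100? 1992 / 100 = 19.92 -> No
Divisible by 4 but not 100, so it IS a leap year

Yes


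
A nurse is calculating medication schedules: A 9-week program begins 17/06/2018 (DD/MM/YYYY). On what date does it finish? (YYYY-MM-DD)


Start: 2018-06-17
Weeks to add: 9
Convert to days: 9 x 7 = 63 days
Add 63 days to 2018-06-17
Result: 2018-08-19

2018-08-19


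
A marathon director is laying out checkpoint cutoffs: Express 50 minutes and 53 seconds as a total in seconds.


Minutes: 50
Seconds: 53
Convert minutes to seconds: 50 x 60 = 3000
Add remaining seconds: 3000 + 53 = 3053

3053


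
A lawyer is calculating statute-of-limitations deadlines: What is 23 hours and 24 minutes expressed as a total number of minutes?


Hours: 23
Minutes: 24
Convert hours to minutes: 23 x 60 = 1380
Add remaining minutes: 1380 + 24 = 1404

1404


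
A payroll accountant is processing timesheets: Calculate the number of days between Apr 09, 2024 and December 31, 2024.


Start: April 09, 2024
End: December 31, 2024
Days left in April: 21
May: 31
June: 30
July: 31
August: 31
... plus remaining months
Sum of remaining months: 245
Total: 21 + 245 = 266

266


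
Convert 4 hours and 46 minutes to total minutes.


Hours: 4
Extra minutes: 46
Minutes per hour: 60
Hours to minutes: 4 x 60 = 240
Total: 240 + 46 = 286

286


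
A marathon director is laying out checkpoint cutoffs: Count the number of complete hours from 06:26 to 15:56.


Start: 06:26
End: 15:56
Hour difference: 15 - 6 = 9 hours
Minute difference: 56 - 26 = 30 minutes
Total minutes: 570
Complete hours: 570 / 60 = 9 (remainder 30)

9


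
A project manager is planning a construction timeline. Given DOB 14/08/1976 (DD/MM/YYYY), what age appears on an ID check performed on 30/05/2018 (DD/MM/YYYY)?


Birth: 1976-08-14
Reference: 2018-05-30
Year difference: 2018 - 1976 = 42
Has birthday (08-14) occurred by 05-30? No
Birthday not yet reached this year -> subtract 1
Age in full years: 41

41


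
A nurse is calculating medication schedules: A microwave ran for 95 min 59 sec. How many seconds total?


Minutes: 95
Extra seconds: 59
Seconds per minute: 60
Minutes to seconds: 95 x 60 = 5700
Total: 5700 + 59 = 5759

5759


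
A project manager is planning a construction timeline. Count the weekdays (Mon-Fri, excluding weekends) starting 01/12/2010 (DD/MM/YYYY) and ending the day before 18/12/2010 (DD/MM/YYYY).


Start: 2010-12-01 (Wednesday)
End (exclusive): 2010-12-18 (Saturday)
Total calendar days: 17
Full weeks: 17 // 7 = 2 -> 10 weekdays
Remaining 3 days starting on Wednesday:
  Wed(w), Thu(w), Fri(w) -> 3 weekdays
Total business days: 10 + 3 = 13

13


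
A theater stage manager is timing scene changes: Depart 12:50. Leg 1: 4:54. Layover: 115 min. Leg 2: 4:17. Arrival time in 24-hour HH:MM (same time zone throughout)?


Depart: 12:50
Leg 1: +294 min -> 17:44
Layover: +115 min -> 19:39
Leg 2: +257 min -> 23:56
Total travel: 666 minutes = 11h 6m
Arrival: 23:56

23:56


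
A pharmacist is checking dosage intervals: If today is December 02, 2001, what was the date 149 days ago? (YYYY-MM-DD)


Start: 2001-12-02
Subtracting 149 days
Days already passed in December: 2
After going back through December: 147 more days to subtract
November 2001: 30 days, 117 remaining
October 2001: 31 days, 86 remaining
September 2001: 30 days, 56 remaining
August 2001: 31 days, 25 remaining
Result: 2001-07-06

2001-07-06
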